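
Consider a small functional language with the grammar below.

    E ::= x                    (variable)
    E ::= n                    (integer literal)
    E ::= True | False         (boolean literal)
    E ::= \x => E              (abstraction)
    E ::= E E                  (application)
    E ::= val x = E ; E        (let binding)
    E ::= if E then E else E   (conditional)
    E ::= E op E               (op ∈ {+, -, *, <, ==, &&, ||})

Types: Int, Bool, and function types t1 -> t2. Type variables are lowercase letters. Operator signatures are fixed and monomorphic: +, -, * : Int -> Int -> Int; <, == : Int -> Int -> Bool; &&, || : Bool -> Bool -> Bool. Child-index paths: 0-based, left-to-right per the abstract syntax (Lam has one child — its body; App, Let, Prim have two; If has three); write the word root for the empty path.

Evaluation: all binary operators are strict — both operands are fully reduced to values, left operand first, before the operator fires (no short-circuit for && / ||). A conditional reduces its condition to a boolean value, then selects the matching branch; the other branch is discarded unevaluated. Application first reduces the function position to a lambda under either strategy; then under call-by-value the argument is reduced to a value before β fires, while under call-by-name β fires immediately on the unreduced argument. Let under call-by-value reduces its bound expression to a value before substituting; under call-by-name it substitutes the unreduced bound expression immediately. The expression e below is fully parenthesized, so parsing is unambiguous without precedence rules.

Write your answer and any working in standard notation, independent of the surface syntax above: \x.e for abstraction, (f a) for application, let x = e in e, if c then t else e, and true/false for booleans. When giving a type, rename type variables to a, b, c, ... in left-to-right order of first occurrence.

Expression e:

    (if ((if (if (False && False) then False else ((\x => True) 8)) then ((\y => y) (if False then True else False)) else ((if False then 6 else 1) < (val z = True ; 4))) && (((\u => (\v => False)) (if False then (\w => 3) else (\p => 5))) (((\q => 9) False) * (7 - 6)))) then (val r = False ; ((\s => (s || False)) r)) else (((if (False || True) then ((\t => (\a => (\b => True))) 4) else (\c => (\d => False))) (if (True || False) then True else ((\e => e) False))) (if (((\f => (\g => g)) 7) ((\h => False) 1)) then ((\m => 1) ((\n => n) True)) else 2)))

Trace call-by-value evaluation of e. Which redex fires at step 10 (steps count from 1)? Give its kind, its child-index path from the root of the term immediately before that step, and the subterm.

Trace:
step 0: (if ((if (if (false && false) then false else ((\x.true) 8)) then ((\y.y) (if false then true else false)) else ((if false then 6 else 1) < (let z = true in 4))) && (((\u.(\v.false)) (if false then (\w.3) else (\p.5))) (((\q.9) false) * (7 - 6)))) then (let r = false in ((\s.(s || false)) r)) else (((if (false || true) then ((\t.(\a.(\b.true))) 4) else (\c.(\d.false))) (if (true || false) then true else ((\e.e) false))) (if (((\f.(\g.g)) 7) ((\h.false) 1)) then ((\m.1) ((\n.n) true)) else 2)))
step 1: [delta@0.0.0.0] (if ((if (if false then false else ((\x.true) 8)) then ((\y.y) (if false then true else false)) else ((if false then 6 else 1) < (let z = true in 4))) && (((\u.(\v.false)) (if false then (\w.3) else (\p.5))) (((\q.9) false) * (7 - 6)))) then (let r = false in ((\s.(s || false)) r)) else (((if (false || true) then ((\t.(\a.(\b.true))) 4) else (\c.(\d.false))) (if (true || false) then true else ((\e.e) false))) (if (((\f.(\g.g)) 7) ((\h.false) 1)) then ((\m.1) ((\n.n) true)) else 2)))
step 2: [if@0.0.0] (if ((if ((\x.true) 8) then ((\y.y) (if false then true else false)) else ((if false then 6 else 1) < (let z = true in 4))) && (((\u.(\v.false)) (if false then (\w.3) else (\p.5))) (((\q.9) false) * (7 - 6)))) then (let r = false in ((\s.(s || false)) r)) else (((if (false || true) then ((\t.(\a.(\b.true))) 4) else (\c.(\d.false))) (if (true || false) then true else ((\e.e) false))) (if (((\f.(\g.g)) 7) ((\h.false) 1)) then ((\m.1) ((\n.n) true)) else 2)))
step 3: [beta@0.0.0] (if ((if true then ((\y.y) (if false then true else false)) else ((if false then 6 else 1) < (let z = true in 4))) && (((\u.(\v.false)) (if false then (\w.3) else (\p.5))) (((\q.9) false) * (7 - 6)))) then (let r = false in ((\s.(s || false)) r)) else (((if (false || true) then ((\t.(\a.(\b.true))) 4) else (\c.(\d.false))) (if (true || false) then true else ((\e.e) false))) (if (((\f.(\g.g)) 7) ((\h.false) 1)) then ((\m.1) ((\n.n) true)) else 2)))
step 4: [if@0.0] (if (((\y.y) (if false then true else false)) && (((\u.(\v.false)) (if false then (\w.3) else (\p.5))) (((\q.9) false) * (7 - 6)))) then (let r = false in ((\s.(s || false)) r)) else (((if (false || true) then ((\t.(\a.(\b.true))) 4) else (\c.(\d.false))) (if (true || false) then true else ((\e.e) false))) (if (((\f.(\g.g)) 7) ((\h.false) 1)) then ((\m.1) ((\n.n) true)) else 2)))
step 5: [if@0.0.1] (if (((\y.y) false) && (((\u.(\v.false)) (if false then (\w.3) else (\p.5))) (((\q.9) false) * (7 - 6)))) then (let r = false in ((\s.(s || false)) r)) else (((if (false || true) then ((\t.(\a.(\b.true))) 4) else (\c.(\d.false))) (if (true || false) then true else ((\e.e) false))) (if (((\f.(\g.g)) 7) ((\h.false) 1)) then ((\m.1) ((\n.n) true)) else 2)))
step 6: [beta@0.0] (if (false && (((\u.(\v.false)) (if false then (\w.3) else (\p.5))) (((\q.9) false) * (7 - 6)))) then (let r = false in ((\s.(s || false)) r)) else (((if (false || true) then ((\t.(\a.(\b.true))) 4) else (\c.(\d.false))) (if (true || false) then true else ((\e.e) false))) (if (((\f.(\g.g)) 7) ((\h.false) 1)) then ((\m.1) ((\n.n) true)) else 2)))
step 7: [if@0.1.0.1] (if (false && (((\u.(\v.false)) (\p.5)) (((\q.9) false) * (7 - 6)))) then (let r = false in ((\s.(s || false)) r)) else (((if (false || true) then ((\t.(\a.(\b.true))) 4) else (\c.(\d.false))) (if (true || false) then true else ((\e.e) false))) (if (((\f.(\g.g)) 7) ((\h.false) 1)) then ((\m.1) ((\n.n) true)) else 2)))
step 8: [beta@0.1.0] (if (false && ((\v.false) (((\q.9) false) * (7 - 6)))) then (let r = false in ((\s.(s || false)) r)) else (((if (false || true) then ((\t.(\a.(\b.true))) 4) else (\c.(\d.false))) (if (true || false) then true else ((\e.e) false))) (if (((\f.(\g.g)) 7) ((\h.false) 1)) then ((\m.1) ((\n.n) true)) else 2)))
step 9: [beta@0.1.1.0] (if (false && ((\v.false) (9 * (7 - 6)))) then (let r = false in ((\s.(s || false)) r)) else (((if (false || true) then ((\t.(\a.(\b.true))) 4) else (\c.(\d.false))) (if (true || false) then true else ((\e.e) false))) (if (((\f.(\g.g)) 7) ((\h.false) 1)) then ((\m.1) ((\n.n) true)) else 2)))
step 10: [delta@0.1.1.1] (if (false && ((\v.false) (9 * 1))) then (let r = false in ((\s.(s || false)) r)) else (((if (false || true) then ((\t.(\a.(\b.true))) 4) else (\c.(\d.false))) (if (true || false) then true else ((\e.e) false))) (if (((\f.(\g.g)) 7) ((\h.false) 1)) then ((\m.1) ((\n.n) true)) else 2)))

Answer: delta at 0.1.1.1 : (7 - 6)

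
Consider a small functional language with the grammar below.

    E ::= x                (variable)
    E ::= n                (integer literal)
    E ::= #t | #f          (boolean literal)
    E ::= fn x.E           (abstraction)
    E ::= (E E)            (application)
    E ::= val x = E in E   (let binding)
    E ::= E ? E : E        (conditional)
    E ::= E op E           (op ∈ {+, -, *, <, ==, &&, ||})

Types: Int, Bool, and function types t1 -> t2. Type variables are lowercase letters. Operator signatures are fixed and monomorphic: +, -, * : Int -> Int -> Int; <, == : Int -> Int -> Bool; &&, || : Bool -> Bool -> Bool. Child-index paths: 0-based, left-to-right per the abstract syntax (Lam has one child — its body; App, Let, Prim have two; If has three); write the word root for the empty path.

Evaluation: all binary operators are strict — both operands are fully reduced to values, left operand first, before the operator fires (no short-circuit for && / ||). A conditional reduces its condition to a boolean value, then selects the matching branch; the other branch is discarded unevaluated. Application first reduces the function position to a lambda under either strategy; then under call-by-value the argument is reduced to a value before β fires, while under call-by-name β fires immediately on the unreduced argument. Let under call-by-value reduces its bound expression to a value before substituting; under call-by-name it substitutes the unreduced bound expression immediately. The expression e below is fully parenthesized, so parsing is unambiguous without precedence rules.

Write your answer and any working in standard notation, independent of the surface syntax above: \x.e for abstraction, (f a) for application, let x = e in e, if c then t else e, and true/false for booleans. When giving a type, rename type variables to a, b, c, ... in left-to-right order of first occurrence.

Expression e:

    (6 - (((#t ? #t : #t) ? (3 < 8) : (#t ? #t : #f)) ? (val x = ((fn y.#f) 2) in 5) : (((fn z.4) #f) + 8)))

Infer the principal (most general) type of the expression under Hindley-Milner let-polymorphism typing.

Answer: Int

Derivation:
  unify Int ~ Int
  unify Bool ~ Bool
  unify Bool ~ Bool
  unify Bool ~ Bool
  unify Int ~ Int
  unify Int ~ Int
  unify Bool ~ Bool
  unify Bool ~ Bool
  unify Bool ~ Bool
  unify Bool ~ Bool
\y._ : a -> Bool
  unify a -> Bool ~ Int -> b
  unify a ~ Int
  unify Bool ~ b
_ _ : Bool
let x : Bool
\z._ : c -> Int
  unify c -> Int ~ Bool -> d
  unify c ~ Bool
  unify Int ~ d
_ _ : Int
  unify Int ~ Int
  unify Int ~ Int
  unify Int ~ Int
  unify Int ~ Int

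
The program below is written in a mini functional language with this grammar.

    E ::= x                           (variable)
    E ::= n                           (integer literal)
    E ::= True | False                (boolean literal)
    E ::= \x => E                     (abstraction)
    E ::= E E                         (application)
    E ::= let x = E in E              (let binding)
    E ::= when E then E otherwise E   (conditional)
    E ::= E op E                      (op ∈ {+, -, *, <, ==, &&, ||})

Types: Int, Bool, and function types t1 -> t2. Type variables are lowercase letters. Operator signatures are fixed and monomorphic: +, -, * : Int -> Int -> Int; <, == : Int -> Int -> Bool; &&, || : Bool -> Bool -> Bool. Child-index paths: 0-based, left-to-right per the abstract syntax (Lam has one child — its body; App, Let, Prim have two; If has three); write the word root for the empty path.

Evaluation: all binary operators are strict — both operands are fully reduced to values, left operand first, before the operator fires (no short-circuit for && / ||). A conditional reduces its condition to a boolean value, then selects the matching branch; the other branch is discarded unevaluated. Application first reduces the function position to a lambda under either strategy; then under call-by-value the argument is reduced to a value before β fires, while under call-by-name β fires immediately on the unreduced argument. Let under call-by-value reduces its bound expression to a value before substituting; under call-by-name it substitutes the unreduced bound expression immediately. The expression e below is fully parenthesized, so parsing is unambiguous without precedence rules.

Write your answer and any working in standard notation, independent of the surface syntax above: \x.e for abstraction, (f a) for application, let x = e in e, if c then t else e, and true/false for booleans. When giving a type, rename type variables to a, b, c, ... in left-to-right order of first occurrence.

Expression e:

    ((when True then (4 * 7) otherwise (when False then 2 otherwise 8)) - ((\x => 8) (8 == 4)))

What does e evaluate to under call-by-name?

Trace:
step 0: ((if true then (4 * 7) else (if false then 2 else 8)) - ((\x.8) (8 == 4)))
step 1: [if@0] ((4 * 7) - ((\x.8) (8 == 4)))
step 2: [delta@0] (28 - ((\x.8) (8 == 4)))
step 3: [beta@1] (28 - 8)
step 4: [delta@root] 20

Answer: 20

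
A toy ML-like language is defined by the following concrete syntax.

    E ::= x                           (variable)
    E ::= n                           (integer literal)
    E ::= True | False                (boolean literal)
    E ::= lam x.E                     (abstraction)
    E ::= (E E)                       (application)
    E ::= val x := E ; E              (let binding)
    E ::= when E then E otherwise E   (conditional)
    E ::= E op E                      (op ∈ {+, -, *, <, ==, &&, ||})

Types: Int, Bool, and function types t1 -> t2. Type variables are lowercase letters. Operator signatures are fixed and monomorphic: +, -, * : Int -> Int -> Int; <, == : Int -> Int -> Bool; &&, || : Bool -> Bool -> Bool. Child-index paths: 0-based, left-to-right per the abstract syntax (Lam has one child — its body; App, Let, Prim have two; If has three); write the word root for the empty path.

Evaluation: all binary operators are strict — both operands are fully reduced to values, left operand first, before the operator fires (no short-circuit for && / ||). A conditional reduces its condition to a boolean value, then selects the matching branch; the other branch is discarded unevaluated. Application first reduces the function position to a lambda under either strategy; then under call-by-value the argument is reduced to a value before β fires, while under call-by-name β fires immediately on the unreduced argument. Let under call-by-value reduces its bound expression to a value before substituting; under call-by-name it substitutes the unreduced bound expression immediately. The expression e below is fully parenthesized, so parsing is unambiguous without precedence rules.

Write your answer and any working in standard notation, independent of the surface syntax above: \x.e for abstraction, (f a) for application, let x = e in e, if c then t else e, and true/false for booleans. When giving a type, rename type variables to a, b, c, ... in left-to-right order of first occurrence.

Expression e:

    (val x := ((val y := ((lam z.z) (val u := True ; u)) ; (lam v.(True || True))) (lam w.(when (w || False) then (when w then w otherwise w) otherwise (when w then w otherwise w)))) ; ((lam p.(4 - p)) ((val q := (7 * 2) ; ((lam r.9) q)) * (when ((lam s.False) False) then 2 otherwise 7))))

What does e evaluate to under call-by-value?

Working:
step 0: (let x = ((let y = ((\z.z) (let u = true in u)) in (\v.(true || true))) (\w.(if (w || false) then (if w then w else w) else (if w then w else w)))) in ((\p.(4 - p)) ((let q = (7 * 2) in ((\r.9) q)) * (if ((\s.false) false) then 2 else 7))))
step 1: [let@0.0.0.1] (let x = ((let y = ((\z.z) true) in (\v.(true || true))) (\w.(if (w || false) then (if w then w else w) else (if w then w else w)))) in ((\p.(4 - p)) ((let q = (7 * 2) in ((\r.9) q)) * (if ((\s.false) false) then 2 else 7))))
step 2: [beta@0.0.0] (let x = ((let y = true in (\v.(true || true))) (\w.(if (w || false) then (if w then w else w) else (if w then w else w)))) in ((\p.(4 - p)) ((let q = (7 * 2) in ((\r.9) q)) * (if ((\s.false) false) then 2 else 7))))
step 3: [let@0.0] (let x = ((\v.(true || true)) (\w.(if (w || false) then (if w then w else w) else (if w then w else w)))) in ((\p.(4 - p)) ((let q = (7 * 2) in ((\r.9) q)) * (if ((\s.false) false) then 2 else 7))))
step 4: [beta@0] (let x = (true || true) in ((\p.(4 - p)) ((let q = (7 * 2) in ((\r.9) q)) * (if ((\s.false) false) then 2 else 7))))
step 5: [delta@0] (let x = true in ((\p.(4 - p)) ((let q = (7 * 2) in ((\r.9) q)) * (if ((\s.false) false) then 2 else 7))))
step 6: [let@root] ((\p.(4 - p)) ((let q = (7 * 2) in ((\r.9) q)) * (if ((\s.false) false) then 2 else 7)))
step 7: [delta@1.0.0] ((\p.(4 - p)) ((let q = 14 in ((\r.9) q)) * (if ((\s.false) false) then 2 else 7)))
step 8: [let@1.0] ((\p.(4 - p)) (((\r.9) 14) * (if ((\s.false) false) then 2 else 7)))
step 9: [beta@1.0] ((\p.(4 - p)) (9 * (if ((\s.false) false) then 2 else 7)))
step 10: [beta@1.1.0] ((\p.(4 - p)) (9 * (if false then 2 else 7)))
step 11: [if@1.1] ((\p.(4 - p)) (9 * 7))
step 12: [delta@1] ((\p.(4 - p)) 63)
step 13: [beta@root] (4 - 63)
step 14: [delta@root] -59

Answer: -59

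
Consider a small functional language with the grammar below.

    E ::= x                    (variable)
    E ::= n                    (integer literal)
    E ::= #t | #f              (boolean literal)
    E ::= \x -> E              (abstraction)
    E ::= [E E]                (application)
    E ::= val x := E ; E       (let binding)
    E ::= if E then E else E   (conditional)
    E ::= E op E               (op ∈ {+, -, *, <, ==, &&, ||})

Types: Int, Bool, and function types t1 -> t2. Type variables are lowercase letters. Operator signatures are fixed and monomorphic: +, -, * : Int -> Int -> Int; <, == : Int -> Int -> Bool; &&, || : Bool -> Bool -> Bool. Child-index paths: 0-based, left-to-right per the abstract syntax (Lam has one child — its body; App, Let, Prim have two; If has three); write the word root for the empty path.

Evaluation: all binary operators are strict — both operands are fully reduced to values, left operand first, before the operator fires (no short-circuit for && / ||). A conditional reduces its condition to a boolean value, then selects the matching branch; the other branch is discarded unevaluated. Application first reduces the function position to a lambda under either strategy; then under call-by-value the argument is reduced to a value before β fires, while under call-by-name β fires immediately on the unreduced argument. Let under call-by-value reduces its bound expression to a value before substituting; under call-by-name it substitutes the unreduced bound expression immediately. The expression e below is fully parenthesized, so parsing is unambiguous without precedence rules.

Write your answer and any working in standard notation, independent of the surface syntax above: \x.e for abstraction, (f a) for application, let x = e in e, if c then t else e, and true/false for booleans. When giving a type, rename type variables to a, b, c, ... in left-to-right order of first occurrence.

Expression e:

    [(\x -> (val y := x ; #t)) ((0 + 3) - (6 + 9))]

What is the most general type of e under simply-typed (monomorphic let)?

Working:
x : a
let y : a
\x._ : a -> Bool
  unify Int ~ Int
  unify Int ~ Int
  unify Int ~ Int
  unify Int ~ Int
  unify Int ~ Int
  unify Int ~ Int
  unify a -> Bool ~ Int -> b
  unify a ~ Int
  unify Bool ~ b
_ _ : Bool

Answer: Bool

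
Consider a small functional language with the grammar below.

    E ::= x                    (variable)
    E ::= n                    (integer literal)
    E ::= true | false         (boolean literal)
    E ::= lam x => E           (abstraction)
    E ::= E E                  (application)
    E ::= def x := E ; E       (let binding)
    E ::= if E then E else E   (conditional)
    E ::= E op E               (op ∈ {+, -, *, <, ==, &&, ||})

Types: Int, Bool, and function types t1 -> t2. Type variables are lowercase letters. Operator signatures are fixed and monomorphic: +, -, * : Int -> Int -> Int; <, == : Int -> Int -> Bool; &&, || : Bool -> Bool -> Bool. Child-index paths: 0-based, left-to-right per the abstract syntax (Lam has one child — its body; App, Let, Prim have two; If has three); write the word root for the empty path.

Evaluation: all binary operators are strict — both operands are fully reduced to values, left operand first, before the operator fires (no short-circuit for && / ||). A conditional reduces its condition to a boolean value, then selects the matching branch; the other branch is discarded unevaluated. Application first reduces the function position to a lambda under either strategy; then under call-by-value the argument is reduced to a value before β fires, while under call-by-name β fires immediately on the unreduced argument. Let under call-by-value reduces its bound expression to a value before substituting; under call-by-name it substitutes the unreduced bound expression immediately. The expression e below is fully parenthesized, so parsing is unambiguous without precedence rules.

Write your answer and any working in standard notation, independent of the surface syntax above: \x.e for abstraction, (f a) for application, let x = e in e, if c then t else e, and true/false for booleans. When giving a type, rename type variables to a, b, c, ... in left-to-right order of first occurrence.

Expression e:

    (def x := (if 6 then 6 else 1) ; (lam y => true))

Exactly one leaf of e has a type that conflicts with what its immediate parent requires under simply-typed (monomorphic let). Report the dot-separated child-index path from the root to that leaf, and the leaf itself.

Answer: 0.0 : 6

Working:
  unify Int ~ Bool
  FAIL: mismatch Int ~ Bool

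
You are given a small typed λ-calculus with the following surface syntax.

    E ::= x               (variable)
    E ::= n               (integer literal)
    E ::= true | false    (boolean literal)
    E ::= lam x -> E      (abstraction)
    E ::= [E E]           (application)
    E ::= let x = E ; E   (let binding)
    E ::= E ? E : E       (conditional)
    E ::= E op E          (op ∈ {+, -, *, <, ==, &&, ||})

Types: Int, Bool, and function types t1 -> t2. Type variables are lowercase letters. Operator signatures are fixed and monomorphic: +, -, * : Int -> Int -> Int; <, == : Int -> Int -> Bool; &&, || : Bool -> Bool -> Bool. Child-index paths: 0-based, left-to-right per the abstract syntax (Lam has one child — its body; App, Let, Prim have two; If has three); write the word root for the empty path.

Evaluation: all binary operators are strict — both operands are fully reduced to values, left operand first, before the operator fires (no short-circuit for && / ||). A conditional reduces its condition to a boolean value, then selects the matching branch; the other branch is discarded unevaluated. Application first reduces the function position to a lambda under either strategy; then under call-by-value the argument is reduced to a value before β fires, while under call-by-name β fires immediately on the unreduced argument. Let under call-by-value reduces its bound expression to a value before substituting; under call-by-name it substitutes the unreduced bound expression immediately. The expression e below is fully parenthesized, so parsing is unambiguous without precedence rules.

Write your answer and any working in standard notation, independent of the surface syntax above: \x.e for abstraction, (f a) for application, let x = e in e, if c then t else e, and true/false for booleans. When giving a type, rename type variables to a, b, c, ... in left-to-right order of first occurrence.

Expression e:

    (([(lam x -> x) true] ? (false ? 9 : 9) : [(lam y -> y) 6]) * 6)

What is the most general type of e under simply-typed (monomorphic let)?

Answer: Int

Trace:
x : a
\x._ : a -> a
  unify a -> a ~ Bool -> b
  unify a ~ Bool
  unify Bool ~ b
_ _ : Bool
  unify Bool ~ Bool
  unify Bool ~ Bool
  unify Int ~ Int
y : c
\y._ : c -> c
  unify c -> c ~ Int -> d
  unify c ~ Int
  unify Int ~ d
_ _ : Int
  unify Int ~ Int
  unify Int ~ Int
  unify Int ~ Int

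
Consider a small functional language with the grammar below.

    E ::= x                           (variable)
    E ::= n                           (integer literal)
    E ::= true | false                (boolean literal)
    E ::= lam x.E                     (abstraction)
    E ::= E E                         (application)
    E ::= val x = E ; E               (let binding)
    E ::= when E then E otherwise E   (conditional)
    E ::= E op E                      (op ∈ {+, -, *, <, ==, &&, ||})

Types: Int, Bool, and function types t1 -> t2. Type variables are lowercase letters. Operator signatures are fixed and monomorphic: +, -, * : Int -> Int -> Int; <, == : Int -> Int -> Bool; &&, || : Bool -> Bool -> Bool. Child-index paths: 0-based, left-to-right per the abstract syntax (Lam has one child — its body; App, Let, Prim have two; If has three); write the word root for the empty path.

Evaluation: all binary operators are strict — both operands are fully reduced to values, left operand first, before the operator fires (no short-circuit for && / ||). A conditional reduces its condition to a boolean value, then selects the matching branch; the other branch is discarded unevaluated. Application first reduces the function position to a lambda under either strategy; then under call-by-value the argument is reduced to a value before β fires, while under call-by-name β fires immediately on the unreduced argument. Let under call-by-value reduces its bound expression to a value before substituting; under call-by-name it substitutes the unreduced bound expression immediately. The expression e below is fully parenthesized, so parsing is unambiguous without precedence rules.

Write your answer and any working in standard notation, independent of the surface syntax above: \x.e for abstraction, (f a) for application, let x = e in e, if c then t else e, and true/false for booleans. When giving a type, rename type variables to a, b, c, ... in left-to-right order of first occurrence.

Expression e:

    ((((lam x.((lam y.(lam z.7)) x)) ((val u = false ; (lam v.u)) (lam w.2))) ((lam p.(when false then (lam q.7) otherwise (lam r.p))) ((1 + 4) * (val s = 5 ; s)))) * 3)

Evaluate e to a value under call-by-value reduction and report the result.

Derivation:
step 0: ((((\x.((\y.(\z.7)) x)) ((let u = false in (\v.u)) (\w.2))) ((\p.(if false then (\q.7) else (\r.p))) ((1 + 4) * (let s = 5 in s)))) * 3)
step 1: [let@0.0.1.0] ((((\x.((\y.(\z.7)) x)) ((\v.false) (\w.2))) ((\p.(if false then (\q.7) else (\r.p))) ((1 + 4) * (let s = 5 in s)))) * 3)
step 2: [beta@0.0.1] ((((\x.((\y.(\z.7)) x)) false) ((\p.(if false then (\q.7) else (\r.p))) ((1 + 4) * (let s = 5 in s)))) * 3)
step 3: [beta@0.0] ((((\y.(\z.7)) false) ((\p.(if false then (\q.7) else (\r.p))) ((1 + 4) * (let s = 5 in s)))) * 3)
step 4: [beta@0.0] (((\z.7) ((\p.(if false then (\q.7) else (\r.p))) ((1 + 4) * (let s = 5 in s)))) * 3)
step 5: [delta@0.1.1.0] (((\z.7) ((\p.(if false then (\q.7) else (\r.p))) (5 * (let s = 5 in s)))) * 3)
step 6: [let@0.1.1.1] (((\z.7) ((\p.(if false then (\q.7) else (\r.p))) (5 * 5))) * 3)
step 7: [delta@0.1.1] (((\z.7) ((\p.(if false then (\q.7) else (\r.p))) 25)) * 3)
step 8: [beta@0.1] (((\z.7) (if false then (\q.7) else (\r.25))) * 3)
step 9: [if@0.1] (((\z.7) (\r.25)) * 3)
step 10: [beta@0] (7 * 3)
step 11: [delta@root] 21

Answer: 21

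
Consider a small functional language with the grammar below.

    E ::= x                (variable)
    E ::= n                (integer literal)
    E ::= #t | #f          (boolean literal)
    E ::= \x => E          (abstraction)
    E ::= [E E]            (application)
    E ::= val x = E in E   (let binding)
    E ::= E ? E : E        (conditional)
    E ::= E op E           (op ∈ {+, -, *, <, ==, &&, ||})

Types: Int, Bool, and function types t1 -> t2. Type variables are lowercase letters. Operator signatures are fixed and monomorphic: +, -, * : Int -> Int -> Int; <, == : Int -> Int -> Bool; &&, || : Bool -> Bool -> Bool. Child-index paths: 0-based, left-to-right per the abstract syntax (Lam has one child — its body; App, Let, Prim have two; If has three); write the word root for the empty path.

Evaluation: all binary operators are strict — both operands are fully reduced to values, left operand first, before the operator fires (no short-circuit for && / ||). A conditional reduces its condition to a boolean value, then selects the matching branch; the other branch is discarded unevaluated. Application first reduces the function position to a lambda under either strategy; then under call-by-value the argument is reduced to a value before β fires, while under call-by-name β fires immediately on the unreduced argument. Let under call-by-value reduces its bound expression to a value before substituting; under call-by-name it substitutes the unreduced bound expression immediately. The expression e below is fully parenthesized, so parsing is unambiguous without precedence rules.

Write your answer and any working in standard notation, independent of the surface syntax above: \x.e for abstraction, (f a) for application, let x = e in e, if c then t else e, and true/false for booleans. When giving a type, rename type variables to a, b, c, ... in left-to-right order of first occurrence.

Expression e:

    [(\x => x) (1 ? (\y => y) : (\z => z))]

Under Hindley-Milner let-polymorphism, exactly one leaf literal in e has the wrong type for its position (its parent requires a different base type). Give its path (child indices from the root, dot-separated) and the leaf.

Answer: 1.0 : 1

Working:
x : a
\x._ : a -> a
  unify Int ~ Bool
  FAIL: mismatch Int ~ Bool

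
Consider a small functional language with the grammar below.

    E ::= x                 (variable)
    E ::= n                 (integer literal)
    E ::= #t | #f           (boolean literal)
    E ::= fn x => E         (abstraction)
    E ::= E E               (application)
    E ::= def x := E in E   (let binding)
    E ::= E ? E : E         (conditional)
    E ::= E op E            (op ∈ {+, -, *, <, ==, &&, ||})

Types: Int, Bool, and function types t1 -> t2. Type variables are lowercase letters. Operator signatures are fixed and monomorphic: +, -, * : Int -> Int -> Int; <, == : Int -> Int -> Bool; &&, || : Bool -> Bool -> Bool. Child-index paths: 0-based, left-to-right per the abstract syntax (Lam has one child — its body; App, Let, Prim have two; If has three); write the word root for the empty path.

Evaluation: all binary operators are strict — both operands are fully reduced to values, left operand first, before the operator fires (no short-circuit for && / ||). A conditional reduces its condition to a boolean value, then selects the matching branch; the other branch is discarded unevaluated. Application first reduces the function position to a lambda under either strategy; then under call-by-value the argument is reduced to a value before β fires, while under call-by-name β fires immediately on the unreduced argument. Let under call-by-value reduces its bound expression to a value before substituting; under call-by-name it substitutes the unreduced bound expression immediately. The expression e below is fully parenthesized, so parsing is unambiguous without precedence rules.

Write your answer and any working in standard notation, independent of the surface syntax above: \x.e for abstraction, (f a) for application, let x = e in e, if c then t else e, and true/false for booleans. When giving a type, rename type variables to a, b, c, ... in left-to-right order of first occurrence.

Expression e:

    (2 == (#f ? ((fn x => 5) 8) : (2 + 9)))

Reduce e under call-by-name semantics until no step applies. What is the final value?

Derivation:
step 0: (2 == (if false then ((\x.5) 8) else (2 + 9)))
step 1: [if@1] (2 == (2 + 9))
step 2: [delta@1] (2 == 11)
step 3: [delta@root] false

Answer: false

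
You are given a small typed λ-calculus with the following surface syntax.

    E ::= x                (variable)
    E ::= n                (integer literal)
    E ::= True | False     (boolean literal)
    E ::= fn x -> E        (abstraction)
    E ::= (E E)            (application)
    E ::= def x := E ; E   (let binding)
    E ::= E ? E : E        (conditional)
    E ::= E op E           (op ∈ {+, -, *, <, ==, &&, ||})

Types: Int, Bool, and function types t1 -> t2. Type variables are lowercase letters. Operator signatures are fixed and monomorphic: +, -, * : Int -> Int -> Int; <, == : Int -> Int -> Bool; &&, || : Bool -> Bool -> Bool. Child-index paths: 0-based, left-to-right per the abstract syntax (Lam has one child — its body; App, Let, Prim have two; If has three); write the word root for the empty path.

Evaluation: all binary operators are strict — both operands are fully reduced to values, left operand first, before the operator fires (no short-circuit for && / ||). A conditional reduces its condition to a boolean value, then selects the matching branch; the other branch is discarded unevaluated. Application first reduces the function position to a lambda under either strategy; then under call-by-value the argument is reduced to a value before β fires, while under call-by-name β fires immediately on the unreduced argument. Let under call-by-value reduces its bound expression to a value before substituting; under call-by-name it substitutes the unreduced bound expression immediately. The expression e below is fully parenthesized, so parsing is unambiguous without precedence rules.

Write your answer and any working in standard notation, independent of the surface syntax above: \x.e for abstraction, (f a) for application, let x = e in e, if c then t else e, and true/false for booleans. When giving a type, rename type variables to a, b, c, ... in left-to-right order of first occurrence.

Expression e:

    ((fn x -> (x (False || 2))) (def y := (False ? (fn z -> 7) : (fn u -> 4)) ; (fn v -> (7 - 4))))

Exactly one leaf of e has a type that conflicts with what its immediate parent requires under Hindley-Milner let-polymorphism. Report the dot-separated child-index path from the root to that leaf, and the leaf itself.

Derivation:
x : a
  unify Bool ~ Bool
  unify Int ~ Bool
  FAIL: mismatch Int ~ Bool

Answer: 0.0.1.1 : 2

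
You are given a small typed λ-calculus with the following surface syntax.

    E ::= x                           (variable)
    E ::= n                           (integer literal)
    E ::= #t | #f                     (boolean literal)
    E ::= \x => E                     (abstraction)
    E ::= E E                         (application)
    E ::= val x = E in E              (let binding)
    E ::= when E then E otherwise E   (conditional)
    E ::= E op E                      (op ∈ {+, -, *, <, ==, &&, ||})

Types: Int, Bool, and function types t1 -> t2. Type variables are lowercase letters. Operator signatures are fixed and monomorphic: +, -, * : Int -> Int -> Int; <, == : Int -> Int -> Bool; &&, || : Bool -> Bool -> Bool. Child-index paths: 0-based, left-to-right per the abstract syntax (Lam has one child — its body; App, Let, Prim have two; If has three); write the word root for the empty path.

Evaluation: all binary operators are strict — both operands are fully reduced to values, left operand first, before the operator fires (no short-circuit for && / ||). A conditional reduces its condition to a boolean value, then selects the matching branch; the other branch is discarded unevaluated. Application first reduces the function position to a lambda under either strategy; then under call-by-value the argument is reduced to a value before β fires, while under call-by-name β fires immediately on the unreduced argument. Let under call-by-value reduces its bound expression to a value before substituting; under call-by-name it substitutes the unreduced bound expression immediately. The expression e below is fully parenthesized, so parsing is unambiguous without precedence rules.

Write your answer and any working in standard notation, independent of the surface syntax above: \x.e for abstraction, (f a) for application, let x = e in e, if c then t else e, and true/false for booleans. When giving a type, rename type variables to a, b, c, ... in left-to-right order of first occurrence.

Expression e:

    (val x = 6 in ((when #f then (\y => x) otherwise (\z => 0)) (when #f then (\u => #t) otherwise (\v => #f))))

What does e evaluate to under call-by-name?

Answer: 0

Trace:
step 0: (let x = 6 in ((if false then (\y.x) else (\z.0)) (if false then (\u.true) else (\v.false))))
step 1: [let@root] ((if false then (\y.6) else (\z.0)) (if false then (\u.true) else (\v.false)))
step 2: [if@0] ((\z.0) (if false then (\u.true) else (\v.false)))
step 3: [beta@root] 0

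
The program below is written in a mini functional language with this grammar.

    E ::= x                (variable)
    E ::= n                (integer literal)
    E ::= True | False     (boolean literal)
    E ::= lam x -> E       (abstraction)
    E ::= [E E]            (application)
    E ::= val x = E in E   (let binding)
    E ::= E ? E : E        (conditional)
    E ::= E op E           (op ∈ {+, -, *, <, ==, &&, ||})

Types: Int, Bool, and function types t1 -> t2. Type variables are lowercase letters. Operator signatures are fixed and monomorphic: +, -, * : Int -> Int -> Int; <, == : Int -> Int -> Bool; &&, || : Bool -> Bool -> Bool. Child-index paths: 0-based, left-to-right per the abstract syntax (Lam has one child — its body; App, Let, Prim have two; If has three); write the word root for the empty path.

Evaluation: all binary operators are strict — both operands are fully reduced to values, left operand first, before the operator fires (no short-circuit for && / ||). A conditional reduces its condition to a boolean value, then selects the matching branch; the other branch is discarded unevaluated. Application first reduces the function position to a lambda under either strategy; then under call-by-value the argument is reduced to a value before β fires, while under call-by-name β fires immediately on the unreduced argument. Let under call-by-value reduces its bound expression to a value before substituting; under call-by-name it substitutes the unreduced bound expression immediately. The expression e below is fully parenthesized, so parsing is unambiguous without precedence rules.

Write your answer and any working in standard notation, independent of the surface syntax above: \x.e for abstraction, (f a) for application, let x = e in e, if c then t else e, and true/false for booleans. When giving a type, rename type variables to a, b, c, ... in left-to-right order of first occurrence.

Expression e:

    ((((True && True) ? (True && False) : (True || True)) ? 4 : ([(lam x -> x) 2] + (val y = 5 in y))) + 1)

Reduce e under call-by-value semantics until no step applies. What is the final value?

Answer: 8

Derivation:
step 0: ((if (if (true && true) then (true && false) else (true || true)) then 4 else (((\x.x) 2) + (let y = 5 in y))) + 1)
step 1: [delta@0.0.0] ((if (if true then (true && false) else (true || true)) then 4 else (((\x.x) 2) + (let y = 5 in y))) + 1)
step 2: [if@0.0] ((if (true && false) then 4 else (((\x.x) 2) + (let y = 5 in y))) + 1)
step 3: [delta@0.0] ((if false then 4 else (((\x.x) 2) + (let y = 5 in y))) + 1)
step 4: [if@0] ((((\x.x) 2) + (let y = 5 in y)) + 1)
step 5: [beta@0.0] ((2 + (let y = 5 in y)) + 1)
step 6: [let@0.1] ((2 + 5) + 1)
step 7: [delta@0] (7 + 1)
step 8: [delta@root] 8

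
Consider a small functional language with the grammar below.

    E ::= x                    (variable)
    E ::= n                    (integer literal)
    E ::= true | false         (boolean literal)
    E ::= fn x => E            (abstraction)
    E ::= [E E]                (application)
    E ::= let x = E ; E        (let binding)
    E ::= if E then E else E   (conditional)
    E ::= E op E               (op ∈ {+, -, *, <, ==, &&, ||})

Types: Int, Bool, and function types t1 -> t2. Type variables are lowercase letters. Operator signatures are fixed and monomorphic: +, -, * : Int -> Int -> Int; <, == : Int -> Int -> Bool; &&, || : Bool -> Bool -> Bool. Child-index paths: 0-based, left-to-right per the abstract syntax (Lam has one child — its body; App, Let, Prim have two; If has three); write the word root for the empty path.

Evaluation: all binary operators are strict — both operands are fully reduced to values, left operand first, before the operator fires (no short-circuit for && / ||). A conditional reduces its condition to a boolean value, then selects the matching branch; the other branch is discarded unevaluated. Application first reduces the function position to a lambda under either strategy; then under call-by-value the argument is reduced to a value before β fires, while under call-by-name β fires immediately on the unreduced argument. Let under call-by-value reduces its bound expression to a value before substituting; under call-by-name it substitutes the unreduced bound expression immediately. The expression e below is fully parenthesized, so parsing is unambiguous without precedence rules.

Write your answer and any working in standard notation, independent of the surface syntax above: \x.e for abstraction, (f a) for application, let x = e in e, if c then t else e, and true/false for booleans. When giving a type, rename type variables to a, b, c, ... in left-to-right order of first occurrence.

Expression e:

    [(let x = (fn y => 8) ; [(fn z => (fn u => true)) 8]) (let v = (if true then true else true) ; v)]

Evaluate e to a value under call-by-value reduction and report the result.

Answer: true

Derivation:
step 0: ((let x = (\y.8) in ((\z.(\u.true)) 8)) (let v = (if true then true else true) in v))
step 1: [let@0] (((\z.(\u.true)) 8) (let v = (if true then true else true) in v))
step 2: [beta@0] ((\u.true) (let v = (if true then true else true) in v))
step 3: [if@1.0] ((\u.true) (let v = true in v))
step 4: [let@1] ((\u.true) true)
step 5: [beta@root] true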